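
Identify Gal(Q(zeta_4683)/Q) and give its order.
|Gal(Q(zeta_4683)/Q)| = phi(4683) = 2664; group ≅ (Z/4683Z)^* ≅ Z/2Z × Z/6Z × Z/222Z

The n-th cyclotomic polynomial Φ_4683(x) is the minimal polynomial of zeta_4683 over Q and has degree phi(4683) = 2664. So Q(zeta_4683) is a degree-2664 Galois extension with Galois group (Z/4683Z)^*. By CRT, (Z/4683Z)^* ≅ (Z/3Z)^* × (Z/7Z)^* × (Z/223Z)^*. Each prime-power unit group is (Z/3Z)^* ≅ Z/2Z; (Z/7Z)^* ≅ Z/6Z; (Z/223Z)^* ≅ Z/222Z. Hence Gal(Q(zeta_4683)/Q) ≅ Z/2Z × Z/6Z × Z/222Z.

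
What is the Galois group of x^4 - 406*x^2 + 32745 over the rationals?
Gal(K/Q) = V_4 (Klein four-group, Z/2Z × Z/2Z)

f factors as (x^2 - 111)(x^2 - 295), so the splitting field is K = Q(sqrt(111), sqrt(295)). The elements 111, 295, 32745 are all non-squares in Q, so sqrt(111) and sqrt(295) generate independent quadratic extensions. Thus [K:Q] = 4 and Gal(K/Q) is generated by the two order-2 automorphisms sqrt(111) ↦ -sqrt(111) and sqrt(295) ↦ -sqrt(295), giving V_4.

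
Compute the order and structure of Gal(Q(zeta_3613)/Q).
|Gal(Q(zeta_3613)/Q)| = phi(3613) = 3612; group ≅ (Z/3613Z)^* ≅ Z/3612Z

The n-th cyclotomic polynomial Φ_3613(x) is the minimal polynomial of zeta_3613 over Q and has degree phi(3613) = 3612. So Q(zeta_3613) is a degree-3612 Galois extension with Galois group (Z/3613Z)^*. (Z/3613Z)^* is cyclic since 3613 is an odd prime power (or 4). Hence Gal(Q(zeta_3613)/Q) ≅ Z/3612Z.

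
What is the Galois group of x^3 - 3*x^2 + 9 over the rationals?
Gal(K/Q) = S_3 (symmetric group of order 6)

Compute the discriminant of x^3 + (-3)*x^2 + (0)*x + (9): Δ = -1215. Since Δ is not a rational square, the Galois group is not contained in A_3; it must be the full S_3 (irreducibility of the cubic rules out anything smaller).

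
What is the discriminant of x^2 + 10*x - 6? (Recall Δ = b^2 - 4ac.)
Δ = 124

For a quadratic a x^2 + b x + c the discriminant is Δ = b^2 - 4ac = (10)^2 - 4*(1)*(-6) = 100 - (-24) = 124.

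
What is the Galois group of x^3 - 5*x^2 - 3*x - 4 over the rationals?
Gal(K/Q) = S_3 (symmetric group of order 6)

Compute the discriminant of x^3 + (-5)*x^2 + (-3)*x + (-4): Δ = -3179. Since Δ is not a rational square, the Galois group is not contained in A_3; it must be the full S_3 (irreducibility of the cubic rules out anything smaller).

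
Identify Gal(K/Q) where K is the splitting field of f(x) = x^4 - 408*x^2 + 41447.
Gal(K/Q) = V_4 (Klein four-group, Z/2Z × Z/2Z)

f factors as (x^2 - 217)(x^2 - 191), so the splitting field is K = Q(sqrt(217), sqrt(191)). The elements 217, 191, 41447 are all non-squares in Q, so sqrt(217) and sqrt(191) generate independent quadratic extensions. Thus [K:Q] = 4 and Gal(K/Q) is generated by the two order-2 automorphisms sqrt(217) ↦ -sqrt(217) and sqrt(191) ↦ -sqrt(191), giving V_4.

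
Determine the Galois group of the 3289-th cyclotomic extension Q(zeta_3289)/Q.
|Gal(Q(zeta_3289)/Q)| = phi(3289) = 2640; group ≅ (Z/3289Z)^* ≅ Z/10Z × Z/12Z × Z/22Z

The n-th cyclotomic polynomial Φ_3289(x) is the minimal polynomial of zeta_3289 over Q and has degree phi(3289) = 2640. So Q(zeta_3289) is a degree-2640 Galois extension with Galois group (Z/3289Z)^*. By CRT, (Z/3289Z)^* ≅ (Z/11Z)^* × (Z/13Z)^* × (Z/23Z)^*. Each prime-power unit group is (Z/11Z)^* ≅ Z/10Z; (Z/13Z)^* ≅ Z/12Z; (Z/23Z)^* ≅ Z/22Z. Hence Gal(Q(zeta_3289)/Q) ≅ Z/10Z × Z/12Z × Z/22Z.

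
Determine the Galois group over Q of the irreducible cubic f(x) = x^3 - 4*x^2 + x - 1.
Gal(K/Q) = S_3 (symmetric group of order 6)

Compute the discriminant of x^3 + (-4)*x^2 + (1)*x + (-1): Δ = -199. Since Δ is not a rational square, the Galois group is not contained in A_3; it must be the full S_3 (irreducibility of the cubic rules out anything smaller).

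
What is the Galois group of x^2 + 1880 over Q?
Gal(K/Q) = Z/2Z (cyclic of order 2)

x^2 + 1880 is irreducible over Q since -1880 is not a rational square. The splitting field Q(sqrt(-1880)) has degree 2 over Q, and its unique nontrivial automorphism is sqrt(-1880) ↦ -sqrt(-1880). Hence Gal(Q(sqrt(-1880))/Q) = Z/2Z.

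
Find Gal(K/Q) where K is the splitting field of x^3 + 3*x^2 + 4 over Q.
Gal(K/Q) = S_3 (symmetric group of order 6)

Compute the discriminant of x^3 + (3)*x^2 + (0)*x + (4): Δ = -864. Since Δ is not a rational square, the Galois group is not contained in A_3; it must be the full S_3 (irreducibility of the cubic rules out anything smaller).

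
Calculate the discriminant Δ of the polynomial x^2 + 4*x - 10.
Δ = 56

For a quadratic a x^2 + b x + c the discriminant is Δ = b^2 - 4ac = (4)^2 - 4*(1)*(-10) = 16 - (-40) = 56.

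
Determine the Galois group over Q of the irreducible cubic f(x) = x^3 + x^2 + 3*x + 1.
Gal(K/Q) = S_3 (symmetric group of order 6)

Compute the discriminant of x^3 + (1)*x^2 + (3)*x + (1): Δ = -76. Since Δ is not a rational square, the Galois group is not contained in A_3; it must be the full S_3 (irreducibility of the cubic rules out anything smaller).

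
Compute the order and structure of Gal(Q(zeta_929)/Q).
|Gal(Q(zeta_929)/Q)| = phi(929) = 928; group ≅ (Z/929Z)^* ≅ Z/928Z

The n-th cyclotomic polynomial Φ_929(x) is the minimal polynomial of zeta_929 over Q and has degree phi(929) = 928. So Q(zeta_929) is a degree-928 Galois extension with Galois group (Z/929Z)^*. (Z/929Z)^* is cyclic since 929 is an odd prime power (or 4). Hence Gal(Q(zeta_929)/Q) ≅ Z/928Z.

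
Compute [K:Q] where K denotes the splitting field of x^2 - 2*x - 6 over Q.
[K:Q] = 2

The discriminant of x^2 + (-2)*x + (-6) is b^2 - 4c = 4 - (-24) = 28. Since 28 is not a perfect square in Q, the polynomial is irreducible over Q. Its two roots generate a degree-2 extension, so [K:Q] = 2.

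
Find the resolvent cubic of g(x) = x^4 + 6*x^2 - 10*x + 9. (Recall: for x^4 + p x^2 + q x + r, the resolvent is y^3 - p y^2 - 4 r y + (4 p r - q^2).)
h(y) = y^3 - 6*y^2 - 36*y + 116

Identify coefficients: p = 6, q = -10, r = 9.
Plug into h(y) = y^3 - p y^2 - 4 r y + (4 p r - q^2):
  h(y) = y^3 - (6) y^2 - 4*(9) y + (4*(6)*(9) - (-10)^2)
       = y^3 + (-6) y^2 + (-36) y + (116).
Simplifying: h(y) = y^3 - 6*y^2 - 36*y + 116.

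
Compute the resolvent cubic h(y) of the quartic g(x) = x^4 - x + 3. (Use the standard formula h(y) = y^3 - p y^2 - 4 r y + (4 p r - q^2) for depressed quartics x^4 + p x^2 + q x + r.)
h(y) = y^3 - 12*y - 1

Identify coefficients: p = 0, q = -1, r = 3.
Plug into h(y) = y^3 - p y^2 - 4 r y + (4 p r - q^2):
  h(y) = y^3 - (0) y^2 - 4*(3) y + (4*(0)*(3) - (-1)^2)
       = y^3 + (0) y^2 + (-12) y + (-1).
Simplifying: h(y) = y^3 - 12*y - 1.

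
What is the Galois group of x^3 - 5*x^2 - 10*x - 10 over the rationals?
Gal(K/Q) = S_3 (symmetric group of order 6)

Compute the discriminant of x^3 + (-5)*x^2 + (-10)*x + (-10): Δ = -10200. Since Δ is not a rational square, the Galois group is not contained in A_3; it must be the full S_3 (irreducibility of the cubic rules out anything smaller).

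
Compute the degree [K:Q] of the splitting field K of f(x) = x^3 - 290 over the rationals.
[K:Q] = 6

x^3 - 290 has one real root r = 290^(1/3) and two complex roots r*zeta_3, r*zeta_3^2 where zeta_3 = e^(2*pi*i/3). The splitting field is Q(r, zeta_3). [Q(r):Q] = 3 and [Q(zeta_3):Q] = 2 with gcd = 1, so [Q(r, zeta_3):Q] = 3 * 2 = 6.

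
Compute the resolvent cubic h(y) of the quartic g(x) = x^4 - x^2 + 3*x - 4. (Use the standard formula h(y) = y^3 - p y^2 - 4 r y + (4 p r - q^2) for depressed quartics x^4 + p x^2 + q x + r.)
h(y) = y^3 + y^2 + 16*y + 7

Identify coefficients: p = -1, q = 3, r = -4.
Plug into h(y) = y^3 - p y^2 - 4 r y + (4 p r - q^2):
  h(y) = y^3 - (-1) y^2 - 4*(-4) y + (4*(-1)*(-4) - (3)^2)
       = y^3 + (1) y^2 + (16) y + (7).
Simplifying: h(y) = y^3 + y^2 + 16*y + 7.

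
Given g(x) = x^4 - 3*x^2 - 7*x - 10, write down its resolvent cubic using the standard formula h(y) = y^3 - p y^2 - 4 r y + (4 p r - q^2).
h(y) = y^3 + 3*y^2 + 40*y + 71

Identify coefficients: p = -3, q = -7, r = -10.
Plug into h(y) = y^3 - p y^2 - 4 r y + (4 p r - q^2):
  h(y) = y^3 - (-3) y^2 - 4*(-10) y + (4*(-3)*(-10) - (-7)^2)
       = y^3 + (3) y^2 + (40) y + (71).
Simplifying: h(y) = y^3 + 3*y^2 + 40*y + 71.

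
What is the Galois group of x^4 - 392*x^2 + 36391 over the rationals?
Gal(K/Q) = V_4 (Klein four-group, Z/2Z × Z/2Z)

f factors as (x^2 - 241)(x^2 - 151), so the splitting field is K = Q(sqrt(241), sqrt(151)). The elements 241, 151, 36391 are all non-squares in Q, so sqrt(241) and sqrt(151) generate independent quadratic extensions. Thus [K:Q] = 4 and Gal(K/Q) is generated by the two order-2 automorphisms sqrt(241) ↦ -sqrt(241) and sqrt(151) ↦ -sqrt(151), giving V_4.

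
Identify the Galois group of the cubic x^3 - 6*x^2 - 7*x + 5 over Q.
Gal(K/Q) = S_3 (symmetric group of order 6)

Compute the discriminant of x^3 + (-6)*x^2 + (-7)*x + (5): Δ = 10561. Since Δ is not a rational square, the Galois group is not contained in A_3; it must be the full S_3 (irreducibility of the cubic rules out anything smaller).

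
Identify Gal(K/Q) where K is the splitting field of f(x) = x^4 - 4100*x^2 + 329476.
Gal(K/Q) = Z/2Z (cyclic of order 2)

f factors as (x^2 - 82)(x^2 - 4018), so the splitting field is K = Q(sqrt(82), sqrt(4018)). The squarefree part of 82 is 82 and the squarefree part of 4018 is also 82, so sqrt(82) and sqrt(4018) are both rational multiples of sqrt(82). Hence Q(sqrt(82)) = Q(sqrt(4018)) = Q(sqrt(82)), and the splitting field collapses to a single degree-2 extension with Galois group Z/2Z.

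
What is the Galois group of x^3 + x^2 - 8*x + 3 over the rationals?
Gal(K/Q) = S_3 (symmetric group of order 6)

Compute the discriminant of x^3 + (1)*x^2 + (-8)*x + (3): Δ = 1425. Since Δ is not a rational square, the Galois group is not contained in A_3; it must be the full S_3 (irreducibility of the cubic rules out anything smaller).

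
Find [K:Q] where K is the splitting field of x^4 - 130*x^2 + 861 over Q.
[K:Q] = 4

f factors as (x^2 - 7)(x^2 - 123); the splitting field is K = Q(sqrt(7), sqrt(123)). Since 7, 123, and 861 are all non-squares in Q, the three subfields Q(sqrt(7)), Q(sqrt(123)), Q(sqrt(861)) are distinct degree-2 extensions, so [K:Q] = 4 (Klein four Galois group).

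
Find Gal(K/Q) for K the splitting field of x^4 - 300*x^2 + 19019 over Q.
Gal(K/Q) = V_4 (Klein four-group, Z/2Z × Z/2Z)

f factors as (x^2 - 209)(x^2 - 91), so the splitting field is K = Q(sqrt(209), sqrt(91)). The elements 209, 91, 19019 are all non-squares in Q, so sqrt(209) and sqrt(91) generate independent quadratic extensions. Thus [K:Q] = 4 and Gal(K/Q) is generated by the two order-2 automorphisms sqrt(209) ↦ -sqrt(209) and sqrt(91) ↦ -sqrt(91), giving V_4.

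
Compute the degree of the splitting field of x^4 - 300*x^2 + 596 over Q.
[K:Q] = 4

f factors as (x^2 - 2)(x^2 - 298); the splitting field is K = Q(sqrt(2), sqrt(298)). Since 2, 298, and 596 are all non-squares in Q, the three subfields Q(sqrt(2)), Q(sqrt(298)), Q(sqrt(596)) are distinct degree-2 extensions, so [K:Q] = 4 (Klein four Galois group).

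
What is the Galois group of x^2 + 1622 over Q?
Gal(K/Q) = Z/2Z (cyclic of order 2)

x^2 + 1622 is irreducible over Q since -1622 is not a rational square. The splitting field Q(sqrt(-1622)) has degree 2 over Q, and its unique nontrivial automorphism is sqrt(-1622) ↦ -sqrt(-1622). Hence Gal(Q(sqrt(-1622))/Q) = Z/2Z.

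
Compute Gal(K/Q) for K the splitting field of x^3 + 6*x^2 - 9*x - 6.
Gal(K/Q) = A_3 (cyclic of order 3)

Compute the discriminant of x^3 + (6)*x^2 + (-9)*x + (-6): Δ = 15876. Since Δ is a perfect square (Δ = 126^2), the Galois group is contained in A_3. Irreducibility forces the group to be transitive on three roots, so Gal = A_3.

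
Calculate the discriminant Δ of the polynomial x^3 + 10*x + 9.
Δ = -6187

For a depressed cubic x^3 + p x + q the discriminant is Δ = -4 p^3 - 27 q^2 = -4*(10)^3 - 27*(9)^2 = -4000 - 2187 = -6187.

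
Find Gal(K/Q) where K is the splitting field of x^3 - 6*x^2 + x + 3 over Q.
Gal(K/Q) = S_3 (symmetric group of order 6)

Compute the discriminant of x^3 + (-6)*x^2 + (1)*x + (3): Δ = 2057. Since Δ is not a rational square, the Galois group is not contained in A_3; it must be the full S_3 (irreducibility of the cubic rules out anything smaller).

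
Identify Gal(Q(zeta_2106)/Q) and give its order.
|Gal(Q(zeta_2106)/Q)| = phi(2106) = 648; group ≅ (Z/2106Z)^* ≅ Z/12Z × Z/54Z

The n-th cyclotomic polynomial Φ_2106(x) is the minimal polynomial of zeta_2106 over Q and has degree phi(2106) = 648. So Q(zeta_2106) is a degree-648 Galois extension with Galois group (Z/2106Z)^*. By CRT, (Z/2106Z)^* ≅ (Z/2Z)^* × (Z/81Z)^* × (Z/13Z)^*. Each prime-power unit group is (Z/2Z)^* ≅ trivial group (order 1); (Z/81Z)^* ≅ Z/54Z; (Z/13Z)^* ≅ Z/12Z. Hence Gal(Q(zeta_2106)/Q) ≅ Z/12Z × Z/54Z.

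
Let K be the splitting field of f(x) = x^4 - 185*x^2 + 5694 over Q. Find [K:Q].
[K:Q] = 4

f factors as (x^2 - 39)(x^2 - 146); the splitting field is K = Q(sqrt(39), sqrt(146)). Since 39, 146, and 5694 are all non-squares in Q, the three subfields Q(sqrt(39)), Q(sqrt(146)), Q(sqrt(5694)) are distinct degree-2 extensions, so [K:Q] = 4 (Klein four Galois group).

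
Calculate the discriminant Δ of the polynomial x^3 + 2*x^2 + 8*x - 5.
Δ = -3747

For x^3 + a x^2 + b x + c the discriminant is Δ = 18 a b c - 4 a^3 c + a^2 b^2 - 4 b^3 - 27 c^2.
Plug a = 2, b = 8, c = -5:
  18*(2)*(8)*(-5) - 4*(2)^3*(-5) + (2)^2*(8)^2 - 4*(8)^3 - 27*(-5)^2
  = -1440 + (160) + 256 + (-2048) + (-675)
  = -3747.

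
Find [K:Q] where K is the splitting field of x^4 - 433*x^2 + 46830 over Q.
[K:Q] = 4

f factors as (x^2 - 210)(x^2 - 223); the splitting field is K = Q(sqrt(210), sqrt(223)). Since 210, 223, and 46830 are all non-squares in Q, the three subfields Q(sqrt(210)), Q(sqrt(223)), Q(sqrt(46830)) are distinct degree-2 extensions, so [K:Q] = 4 (Klein four Galois group).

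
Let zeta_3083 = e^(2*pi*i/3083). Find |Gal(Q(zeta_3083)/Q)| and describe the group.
|Gal(Q(zeta_3083)/Q)| = phi(3083) = 3082; group ≅ (Z/3083Z)^* ≅ Z/3082Z

The n-th cyclotomic polynomial Φ_3083(x) is the minimal polynomial of zeta_3083 over Q and has degree phi(3083) = 3082. So Q(zeta_3083) is a degree-3082 Galois extension with Galois group (Z/3083Z)^*. (Z/3083Z)^* is cyclic since 3083 is an odd prime power (or 4). Hence Gal(Q(zeta_3083)/Q) ≅ Z/3082Z.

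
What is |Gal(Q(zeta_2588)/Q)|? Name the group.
|Gal(Q(zeta_2588)/Q)| = phi(2588) = 1292; group ≅ (Z/2588Z)^* ≅ Z/2Z × Z/646Z

The n-th cyclotomic polynomial Φ_2588(x) is the minimal polynomial of zeta_2588 over Q and has degree phi(2588) = 1292. So Q(zeta_2588) is a degree-1292 Galois extension with Galois group (Z/2588Z)^*. By CRT, (Z/2588Z)^* ≅ (Z/4Z)^* × (Z/647Z)^*. Each prime-power unit group is (Z/4Z)^* ≅ Z/2Z; (Z/647Z)^* ≅ Z/646Z. Hence Gal(Q(zeta_2588)/Q) ≅ Z/2Z × Z/646Z.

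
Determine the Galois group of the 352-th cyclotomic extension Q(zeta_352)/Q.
|Gal(Q(zeta_352)/Q)| = phi(352) = 160; group ≅ (Z/352Z)^* ≅ Z/2Z × Z/8Z × Z/10Z

The n-th cyclotomic polynomial Φ_352(x) is the minimal polynomial of zeta_352 over Q and has degree phi(352) = 160. So Q(zeta_352) is a degree-160 Galois extension with Galois group (Z/352Z)^*. By CRT, (Z/352Z)^* ≅ (Z/32Z)^* × (Z/11Z)^*. Each prime-power unit group is (Z/32Z)^* ≅ Z/2Z × Z/8Z; (Z/11Z)^* ≅ Z/10Z. Hence Gal(Q(zeta_352)/Q) ≅ Z/2Z × Z/8Z × Z/10Z.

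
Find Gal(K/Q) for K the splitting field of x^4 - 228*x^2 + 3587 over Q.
Gal(K/Q) = V_4 (Klein four-group, Z/2Z × Z/2Z)

f factors as (x^2 - 17)(x^2 - 211), so the splitting field is K = Q(sqrt(17), sqrt(211)). The elements 17, 211, 3587 are all non-squares in Q, so sqrt(17) and sqrt(211) generate independent quadratic extensions. Thus [K:Q] = 4 and Gal(K/Q) is generated by the two order-2 automorphisms sqrt(17) ↦ -sqrt(17) and sqrt(211) ↦ -sqrt(211), giving V_4.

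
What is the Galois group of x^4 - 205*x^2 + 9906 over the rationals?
Gal(K/Q) = V_4 (Klein four-group, Z/2Z × Z/2Z)

f factors as (x^2 - 127)(x^2 - 78), so the splitting field is K = Q(sqrt(127), sqrt(78)). The elements 127, 78, 9906 are all non-squares in Q, so sqrt(127) and sqrt(78) generate independent quadratic extensions. Thus [K:Q] = 4 and Gal(K/Q) is generated by the two order-2 automorphisms sqrt(127) ↦ -sqrt(127) and sqrt(78) ↦ -sqrt(78), giving V_4.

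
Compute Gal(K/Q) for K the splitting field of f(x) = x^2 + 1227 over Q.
Gal(K/Q) = Z/2Z (cyclic of order 2)

x^2 + 1227 is irreducible over Q since -1227 is not a rational square. The splitting field Q(sqrt(-1227)) has degree 2 over Q, and its unique nontrivial automorphism is sqrt(-1227) ↦ -sqrt(-1227). Hence Gal(Q(sqrt(-1227))/Q) = Z/2Z.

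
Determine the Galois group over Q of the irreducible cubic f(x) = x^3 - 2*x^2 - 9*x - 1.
Gal(K/Q) = S_3 (symmetric group of order 6)

Compute the discriminant of x^3 + (-2)*x^2 + (-9)*x + (-1): Δ = 2857. Since Δ is not a rational square, the Galois group is not contained in A_3; it must be the full S_3 (irreducibility of the cubic rules out anything smaller).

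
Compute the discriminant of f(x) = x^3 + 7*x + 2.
Δ = -1480

For x^3 + a x^2 + b x + c the discriminant is Δ = 18 a b c - 4 a^3 c + a^2 b^2 - 4 b^3 - 27 c^2.
Plug a = 0, b = 7, c = 2:
  18*(0)*(7)*(2) - 4*(0)^3*(2) + (0)^2*(7)^2 - 4*(7)^3 - 27*(2)^2
  = 0 + (0) + 0 + (-1372) + (-108)
  = -1480.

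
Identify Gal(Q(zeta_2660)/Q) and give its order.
|Gal(Q(zeta_2660)/Q)| = phi(2660) = 864; group ≅ (Z/2660Z)^* ≅ Z/2Z × Z/4Z × Z/6Z × Z/18Z

The n-th cyclotomic polynomial Φ_2660(x) is the minimal polynomial of zeta_2660 over Q and has degree phi(2660) = 864. So Q(zeta_2660) is a degree-864 Galois extension with Galois group (Z/2660Z)^*. By CRT, (Z/2660Z)^* ≅ (Z/4Z)^* × (Z/5Z)^* × (Z/7Z)^* × (Z/19Z)^*. Each prime-power unit group is (Z/4Z)^* ≅ Z/2Z; (Z/5Z)^* ≅ Z/4Z; (Z/7Z)^* ≅ Z/6Z; (Z/19Z)^* ≅ Z/18Z. Hence Gal(Q(zeta_2660)/Q) ≅ Z/2Z × Z/4Z × Z/6Z × Z/18Z.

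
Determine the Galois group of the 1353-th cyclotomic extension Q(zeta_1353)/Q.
|Gal(Q(zeta_1353)/Q)| = phi(1353) = 800; group ≅ (Z/1353Z)^* ≅ Z/2Z × Z/10Z × Z/40Z

The n-th cyclotomic polynomial Φ_1353(x) is the minimal polynomial of zeta_1353 over Q and has degree phi(1353) = 800. So Q(zeta_1353) is a degree-800 Galois extension with Galois group (Z/1353Z)^*. By CRT, (Z/1353Z)^* ≅ (Z/3Z)^* × (Z/11Z)^* × (Z/41Z)^*. Each prime-power unit group is (Z/3Z)^* ≅ Z/2Z; (Z/11Z)^* ≅ Z/10Z; (Z/41Z)^* ≅ Z/40Z. Hence Gal(Q(zeta_1353)/Q) ≅ Z/2Z × Z/10Z × Z/40Z.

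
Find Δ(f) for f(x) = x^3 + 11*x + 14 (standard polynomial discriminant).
Δ = -10616

For a depressed cubic x^3 + p x + q the discriminant is Δ = -4 p^3 - 27 q^2 = -4*(11)^3 - 27*(14)^2 = -5324 - 5292 = -10616.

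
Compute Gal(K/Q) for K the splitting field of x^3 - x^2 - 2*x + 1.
Gal(K/Q) = A_3 (cyclic of order 3)

Compute the discriminant of x^3 + (-1)*x^2 + (-2)*x + (1): Δ = 49. Since Δ is a perfect square (Δ = 7^2), the Galois group is contained in A_3. Irreducibility forces the group to be transitive on three roots, so Gal = A_3.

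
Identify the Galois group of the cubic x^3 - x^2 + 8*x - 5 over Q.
Gal(K/Q) = S_3 (symmetric group of order 6)

Compute the discriminant of x^3 + (-1)*x^2 + (8)*x + (-5): Δ = -1959. Since Δ is not a rational square, the Galois group is not contained in A_3; it must be the full S_3 (irreducibility of the cubic rules out anything smaller).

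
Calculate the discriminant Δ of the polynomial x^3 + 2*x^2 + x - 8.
Δ = -1760

For x^3 + a x^2 + b x + c the discriminant is Δ = 18 a b c - 4 a^3 c + a^2 b^2 - 4 b^3 - 27 c^2.
Plug a = 2, b = 1, c = -8:
  18*(2)*(1)*(-8) - 4*(2)^3*(-8) + (2)^2*(1)^2 - 4*(1)^3 - 27*(-8)^2
  = -288 + (256) + 4 + (-4) + (-1728)
  = -1760.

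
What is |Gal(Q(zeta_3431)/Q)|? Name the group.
|Gal(Q(zeta_3431)/Q)| = phi(3431) = 3312; group ≅ (Z/3431Z)^* ≅ Z/46Z × Z/72Z

The n-th cyclotomic polynomial Φ_3431(x) is the minimal polynomial of zeta_3431 over Q and has degree phi(3431) = 3312. So Q(zeta_3431) is a degree-3312 Galois extension with Galois group (Z/3431Z)^*. By CRT, (Z/3431Z)^* ≅ (Z/47Z)^* × (Z/73Z)^*. Each prime-power unit group is (Z/47Z)^* ≅ Z/46Z; (Z/73Z)^* ≅ Z/72Z. Hence Gal(Q(zeta_3431)/Q) ≅ Z/46Z × Z/72Z.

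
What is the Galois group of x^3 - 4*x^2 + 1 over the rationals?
Gal(K/Q) = S_3 (symmetric group of order 6)

Compute the discriminant of x^3 + (-4)*x^2 + (0)*x + (1): Δ = 229. Since Δ is not a rational square, the Galois group is not contained in A_3; it must be the full S_3 (irreducibility of the cubic rules out anything smaller).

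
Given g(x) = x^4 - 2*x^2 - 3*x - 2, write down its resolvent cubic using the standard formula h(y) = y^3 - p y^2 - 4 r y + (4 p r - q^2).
h(y) = y^3 + 2*y^2 + 8*y + 7

Identify coefficients: p = -2, q = -3, r = -2.
Plug into h(y) = y^3 - p y^2 - 4 r y + (4 p r - q^2):
  h(y) = y^3 - (-2) y^2 - 4*(-2) y + (4*(-2)*(-2) - (-3)^2)
       = y^3 + (2) y^2 + (8) y + (7).
Simplifying: h(y) = y^3 + 2*y^2 + 8*y + 7.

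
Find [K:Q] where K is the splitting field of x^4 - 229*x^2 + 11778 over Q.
[K:Q] = 4

f factors as (x^2 - 78)(x^2 - 151); the splitting field is K = Q(sqrt(78), sqrt(151)). Since 78, 151, and 11778 are all non-squares in Q, the three subfields Q(sqrt(78)), Q(sqrt(151)), Q(sqrt(11778)) are distinct degree-2 extensions, so [K:Q] = 4 (Klein four Galois group).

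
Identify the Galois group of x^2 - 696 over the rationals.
Gal(K/Q) = Z/2Z (cyclic of order 2)

x^2 - 696 is irreducible over Q since 696 is not a rational square. The splitting field Q(sqrt(696)) has degree 2 over Q, and its unique nontrivial automorphism is sqrt(696) ↦ -sqrt(696). Hence Gal(Q(sqrt(696))/Q) = Z/2Z.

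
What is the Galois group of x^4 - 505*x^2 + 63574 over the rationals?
Gal(K/Q) = V_4 (Klein four-group, Z/2Z × Z/2Z)

f factors as (x^2 - 266)(x^2 - 239), so the splitting field is K = Q(sqrt(266), sqrt(239)). The elements 266, 239, 63574 are all non-squares in Q, so sqrt(266) and sqrt(239) generate independent quadratic extensions. Thus [K:Q] = 4 and Gal(K/Q) is generated by the two order-2 automorphisms sqrt(266) ↦ -sqrt(266) and sqrt(239) ↦ -sqrt(239), giving V_4.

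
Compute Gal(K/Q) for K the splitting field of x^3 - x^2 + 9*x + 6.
Gal(K/Q) = S_3 (symmetric group of order 6)

Compute the discriminant of x^3 + (-1)*x^2 + (9)*x + (6): Δ = -4755. Since Δ is not a rational square, the Galois group is not contained in A_3; it must be the full S_3 (irreducibility of the cubic rules out anything smaller).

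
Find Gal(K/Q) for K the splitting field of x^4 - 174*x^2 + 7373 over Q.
Gal(K/Q) = V_4 (Klein four-group, Z/2Z × Z/2Z)

f factors as (x^2 - 101)(x^2 - 73), so the splitting field is K = Q(sqrt(101), sqrt(73)). The elements 101, 73, 7373 are all non-squares in Q, so sqrt(101) and sqrt(73) generate independent quadratic extensions. Thus [K:Q] = 4 and Gal(K/Q) is generated by the two order-2 automorphisms sqrt(101) ↦ -sqrt(101) and sqrt(73) ↦ -sqrt(73), giving V_4.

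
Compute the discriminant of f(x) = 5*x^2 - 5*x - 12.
Δ = 265

For a quadratic a x^2 + b x + c the discriminant is Δ = b^2 - 4ac = (-5)^2 - 4*(5)*(-12) = 25 - (-240) = 265.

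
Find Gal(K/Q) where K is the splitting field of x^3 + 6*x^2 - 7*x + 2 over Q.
Gal(K/Q) = S_3 (symmetric group of order 6)

Compute the discriminant of x^3 + (6)*x^2 + (-7)*x + (2): Δ = -212. Since Δ is not a rational square, the Galois group is not contained in A_3; it must be the full S_3 (irreducibility of the cubic rules out anything smaller).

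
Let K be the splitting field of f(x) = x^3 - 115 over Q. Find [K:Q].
[K:Q] = 6

x^3 - 115 has one real root r = 115^(1/3) and two complex roots r*zeta_3, r*zeta_3^2 where zeta_3 = e^(2*pi*i/3). The splitting field is Q(r, zeta_3). [Q(r):Q] = 3 and [Q(zeta_3):Q] = 2 with gcd = 1, so [Q(r, zeta_3):Q] = 3 * 2 = 6.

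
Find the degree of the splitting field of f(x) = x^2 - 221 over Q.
[K:Q] = 2

The polynomial x^2 - 221 is irreducible over Q since 221 is not a perfect square. Its splitting field is Q(sqrt(221)), which has degree 2 over Q.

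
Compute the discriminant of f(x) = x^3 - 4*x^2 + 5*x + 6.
Δ = -1696

For x^3 + a x^2 + b x + c the discriminant is Δ = 18 a b c - 4 a^3 c + a^2 b^2 - 4 b^3 - 27 c^2.
Plug a = -4, b = 5, c = 6:
  18*(-4)*(5)*(6) - 4*(-4)^3*(6) + (-4)^2*(5)^2 - 4*(5)^3 - 27*(6)^2
  = -2160 + (1536) + 400 + (-500) + (-972)
  = -1696.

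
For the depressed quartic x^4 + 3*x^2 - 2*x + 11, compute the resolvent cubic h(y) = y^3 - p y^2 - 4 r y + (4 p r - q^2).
h(y) = y^3 - 3*y^2 - 44*y + 128

Identify coefficients: p = 3, q = -2, r = 11.
Plug into h(y) = y^3 - p y^2 - 4 r y + (4 p r - q^2):
  h(y) = y^3 - (3) y^2 - 4*(11) y + (4*(3)*(11) - (-2)^2)
       = y^3 + (-3) y^2 + (-44) y + (128).
Simplifying: h(y) = y^3 - 3*y^2 - 44*y + 128.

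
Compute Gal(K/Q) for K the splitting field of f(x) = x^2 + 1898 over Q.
Gal(K/Q) = Z/2Z (cyclic of order 2)

x^2 + 1898 is irreducible over Q since -1898 is not a rational square. The splitting field Q(sqrt(-1898)) has degree 2 over Q, and its unique nontrivial automorphism is sqrt(-1898) ↦ -sqrt(-1898). Hence Gal(Q(sqrt(-1898))/Q) = Z/2Z.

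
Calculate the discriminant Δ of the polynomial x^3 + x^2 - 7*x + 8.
Δ = -1347

For x^3 + a x^2 + b x + c the discriminant is Δ = 18 a b c - 4 a^3 c + a^2 b^2 - 4 b^3 - 27 c^2.
Plug a = 1, b = -7, c = 8:
  18*(1)*(-7)*(8) - 4*(1)^3*(8) + (1)^2*(-7)^2 - 4*(-7)^3 - 27*(8)^2
  = -1008 + (-32) + 49 + (1372) + (-1728)
  = -1347.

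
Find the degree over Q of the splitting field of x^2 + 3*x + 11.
[K:Q] = 2

The discriminant of x^2 + (3)*x + (11) is b^2 - 4c = 9 - (44) = -35. Since -35 is not a perfect square in Q, the polynomial is irreducible over Q. Its two roots generate a degree-2 extension, so [K:Q] = 2.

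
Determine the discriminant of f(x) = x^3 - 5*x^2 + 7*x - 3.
Δ = 0

For x^3 + a x^2 + b x + c the discriminant is Δ = 18 a b c - 4 a^3 c + a^2 b^2 - 4 b^3 - 27 c^2.
Plug a = -5, b = 7, c = -3:
  18*(-5)*(7)*(-3) - 4*(-5)^3*(-3) + (-5)^2*(7)^2 - 4*(7)^3 - 27*(-3)^2
  = 1890 + (-1500) + 1225 + (-1372) + (-243)
  = 0.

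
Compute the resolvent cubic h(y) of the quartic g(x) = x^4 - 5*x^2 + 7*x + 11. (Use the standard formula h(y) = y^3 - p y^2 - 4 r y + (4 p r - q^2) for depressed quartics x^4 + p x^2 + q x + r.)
h(y) = y^3 + 5*y^2 - 44*y - 269

Identify coefficients: p = -5, q = 7, r = 11.
Plug into h(y) = y^3 - p y^2 - 4 r y + (4 p r - q^2):
  h(y) = y^3 - (-5) y^2 - 4*(11) y + (4*(-5)*(11) - (7)^2)
       = y^3 + (5) y^2 + (-44) y + (-269).
Simplifying: h(y) = y^3 + 5*y^2 - 44*y - 269.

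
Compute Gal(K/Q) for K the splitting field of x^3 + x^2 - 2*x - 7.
Gal(K/Q) = S_3 (symmetric group of order 6)

Compute the discriminant of x^3 + (1)*x^2 + (-2)*x + (-7): Δ = -1007. Since Δ is not a rational square, the Galois group is not contained in A_3; it must be the full S_3 (irreducibility of the cubic rules out anything smaller).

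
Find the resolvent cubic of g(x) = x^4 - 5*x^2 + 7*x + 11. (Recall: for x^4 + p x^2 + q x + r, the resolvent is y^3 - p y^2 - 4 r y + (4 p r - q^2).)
h(y) = y^3 + 5*y^2 - 44*y - 269

Identify coefficients: p = -5, q = 7, r = 11.
Plug into h(y) = y^3 - p y^2 - 4 r y + (4 p r - q^2):
  h(y) = y^3 - (-5) y^2 - 4*(11) y + (4*(-5)*(11) - (7)^2)
       = y^3 + (5) y^2 + (-44) y + (-269).
Simplifying: h(y) = y^3 + 5*y^2 - 44*y - 269.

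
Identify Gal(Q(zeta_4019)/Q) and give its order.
|Gal(Q(zeta_4019)/Q)| = phi(4019) = 4018; group ≅ (Z/4019Z)^* ≅ Z/4018Z

The n-th cyclotomic polynomial Φ_4019(x) is the minimal polynomial of zeta_4019 over Q and has degree phi(4019) = 4018. So Q(zeta_4019) is a degree-4018 Galois extension with Galois group (Z/4019Z)^*. (Z/4019Z)^* is cyclic since 4019 is an odd prime power (or 4). Hence Gal(Q(zeta_4019)/Q) ≅ Z/4018Z.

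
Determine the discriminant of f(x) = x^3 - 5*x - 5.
Δ = -175

For a depressed cubic x^3 + p x + q the discriminant is Δ = -4 p^3 - 27 q^2 = -4*(-5)^3 - 27*(-5)^2 = 500 - 675 = -175.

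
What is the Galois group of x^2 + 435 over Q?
Gal(K/Q) = Z/2Z (cyclic of order 2)

x^2 + 435 is irreducible over Q since -435 is not a rational square. The splitting field Q(sqrt(-435)) has degree 2 over Q, and its unique nontrivial automorphism is sqrt(-435) ↦ -sqrt(-435). Hence Gal(Q(sqrt(-435))/Q) = Z/2Z.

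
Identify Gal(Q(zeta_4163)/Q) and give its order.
|Gal(Q(zeta_4163)/Q)| = phi(4163) = 3960; group ≅ (Z/4163Z)^* ≅ Z/22Z × Z/180Z

The n-th cyclotomic polynomial Φ_4163(x) is the minimal polynomial of zeta_4163 over Q and has degree phi(4163) = 3960. So Q(zeta_4163) is a degree-3960 Galois extension with Galois group (Z/4163Z)^*. By CRT, (Z/4163Z)^* ≅ (Z/23Z)^* × (Z/181Z)^*. Each prime-power unit group is (Z/23Z)^* ≅ Z/22Z; (Z/181Z)^* ≅ Z/180Z. Hence Gal(Q(zeta_4163)/Q) ≅ Z/22Z × Z/180Z.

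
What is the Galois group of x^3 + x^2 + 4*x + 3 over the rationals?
Gal(K/Q) = S_3 (symmetric group of order 6)

Compute the discriminant of x^3 + (1)*x^2 + (4)*x + (3): Δ = -279. Since Δ is not a rational square, the Galois group is not contained in A_3; it must be the full S_3 (irreducibility of the cubic rules out anything smaller).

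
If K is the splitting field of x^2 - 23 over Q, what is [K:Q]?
[K:Q] = 2

The polynomial x^2 - 23 is irreducible over Q since 23 is not a perfect square. Its splitting field is Q(sqrt(23)), which has degree 2 over Q.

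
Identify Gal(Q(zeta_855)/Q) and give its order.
|Gal(Q(zeta_855)/Q)| = phi(855) = 432; group ≅ (Z/855Z)^* ≅ Z/4Z × Z/6Z × Z/18Z

The n-th cyclotomic polynomial Φ_855(x) is the minimal polynomial of zeta_855 over Q and has degree phi(855) = 432. So Q(zeta_855) is a degree-432 Galois extension with Galois group (Z/855Z)^*. By CRT, (Z/855Z)^* ≅ (Z/9Z)^* × (Z/5Z)^* × (Z/19Z)^*. Each prime-power unit group is (Z/9Z)^* ≅ Z/6Z; (Z/5Z)^* ≅ Z/4Z; (Z/19Z)^* ≅ Z/18Z. Hence Gal(Q(zeta_855)/Q) ≅ Z/4Z × Z/6Z × Z/18Z.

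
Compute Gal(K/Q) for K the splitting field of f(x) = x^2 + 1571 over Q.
Gal(K/Q) = Z/2Z (cyclic of order 2)

x^2 + 1571 is irreducible over Q since -1571 is not a rational square. The splitting field Q(sqrt(-1571)) has degree 2 over Q, and its unique nontrivial automorphism is sqrt(-1571) ↦ -sqrt(-1571). Hence Gal(Q(sqrt(-1571))/Q) = Z/2Z.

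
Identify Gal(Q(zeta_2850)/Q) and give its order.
|Gal(Q(zeta_2850)/Q)| = phi(2850) = 720; group ≅ (Z/2850Z)^* ≅ Z/2Z × Z/18Z × Z/20Z

The n-th cyclotomic polynomial Φ_2850(x) is the minimal polynomial of zeta_2850 over Q and has degree phi(2850) = 720. So Q(zeta_2850) is a degree-720 Galois extension with Galois group (Z/2850Z)^*. By CRT, (Z/2850Z)^* ≅ (Z/2Z)^* × (Z/3Z)^* × (Z/25Z)^* × (Z/19Z)^*. Each prime-power unit group is (Z/2Z)^* ≅ trivial group (order 1); (Z/3Z)^* ≅ Z/2Z; (Z/25Z)^* ≅ Z/20Z; (Z/19Z)^* ≅ Z/18Z. Hence Gal(Q(zeta_2850)/Q) ≅ Z/2Z × Z/18Z × Z/20Z.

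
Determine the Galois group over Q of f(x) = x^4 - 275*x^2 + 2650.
Gal(K/Q) = V_4 (Klein four-group, Z/2Z × Z/2Z)

f factors as (x^2 - 265)(x^2 - 10), so the splitting field is K = Q(sqrt(265), sqrt(10)). The elements 265, 10, 2650 are all non-squares in Q, so sqrt(265) and sqrt(10) generate independent quadratic extensions. Thus [K:Q] = 4 and Gal(K/Q) is generated by the two order-2 automorphisms sqrt(265) ↦ -sqrt(265) and sqrt(10) ↦ -sqrt(10), giving V_4.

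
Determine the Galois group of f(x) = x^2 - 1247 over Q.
Gal(K/Q) = Z/2Z (cyclic of order 2)

x^2 - 1247 is irreducible over Q since 1247 is not a rational square. The splitting field Q(sqrt(1247)) has degree 2 over Q, and its unique nontrivial automorphism is sqrt(1247) ↦ -sqrt(1247). Hence Gal(Q(sqrt(1247))/Q) = Z/2Z.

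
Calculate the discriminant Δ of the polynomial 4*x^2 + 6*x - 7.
Δ = 148

For a quadratic a x^2 + b x + c the discriminant is Δ = b^2 - 4ac = (6)^2 - 4*(4)*(-7) = 36 - (-112) = 148.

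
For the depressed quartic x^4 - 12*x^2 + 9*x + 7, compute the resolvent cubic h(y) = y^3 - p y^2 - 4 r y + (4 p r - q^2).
h(y) = y^3 + 12*y^2 - 28*y - 417

Identify coefficients: p = -12, q = 9, r = 7.
Plug into h(y) = y^3 - p y^2 - 4 r y + (4 p r - q^2):
  h(y) = y^3 - (-12) y^2 - 4*(7) y + (4*(-12)*(7) - (9)^2)
       = y^3 + (12) y^2 + (-28) y + (-417).
Simplifying: h(y) = y^3 + 12*y^2 - 28*y - 417.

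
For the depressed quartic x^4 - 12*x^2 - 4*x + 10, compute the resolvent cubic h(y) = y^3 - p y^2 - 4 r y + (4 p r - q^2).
h(y) = y^3 + 12*y^2 - 40*y - 496

Identify coefficients: p = -12, q = -4, r = 10.
Plug into h(y) = y^3 - p y^2 - 4 r y + (4 p r - q^2):
  h(y) = y^3 - (-12) y^2 - 4*(10) y + (4*(-12)*(10) - (-4)^2)
       = y^3 + (12) y^2 + (-40) y + (-496).
Simplifying: h(y) = y^3 + 12*y^2 - 40*y - 496.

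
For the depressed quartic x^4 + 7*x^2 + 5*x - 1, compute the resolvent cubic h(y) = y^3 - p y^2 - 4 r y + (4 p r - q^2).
h(y) = y^3 - 7*y^2 + 4*y - 53

Identify coefficients: p = 7, q = 5, r = -1.
Plug into h(y) = y^3 - p y^2 - 4 r y + (4 p r - q^2):
  h(y) = y^3 - (7) y^2 - 4*(-1) y + (4*(7)*(-1) - (5)^2)
       = y^3 + (-7) y^2 + (4) y + (-53).
Simplifying: h(y) = y^3 - 7*y^2 + 4*y - 53.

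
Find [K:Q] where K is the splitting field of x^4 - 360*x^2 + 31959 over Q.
[K:Q] = 4

f factors as (x^2 - 201)(x^2 - 159); the splitting field is K = Q(sqrt(201), sqrt(159)). Since 201, 159, and 31959 are all non-squares in Q, the three subfields Q(sqrt(201)), Q(sqrt(159)), Q(sqrt(31959)) are distinct degree-2 extensions, so [K:Q] = 4 (Klein four Galois group).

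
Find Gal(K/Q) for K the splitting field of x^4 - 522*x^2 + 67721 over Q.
Gal(K/Q) = V_4 (Klein four-group, Z/2Z × Z/2Z)

f factors as (x^2 - 241)(x^2 - 281), so the splitting field is K = Q(sqrt(241), sqrt(281)). The elements 241, 281, 67721 are all non-squares in Q, so sqrt(241) and sqrt(281) generate independent quadratic extensions. Thus [K:Q] = 4 and Gal(K/Q) is generated by the two order-2 automorphisms sqrt(241) ↦ -sqrt(241) and sqrt(281) ↦ -sqrt(281), giving V_4.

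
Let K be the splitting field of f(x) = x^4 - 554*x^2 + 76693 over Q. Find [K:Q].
[K:Q] = 4

f factors as (x^2 - 283)(x^2 - 271); the splitting field is K = Q(sqrt(283), sqrt(271)). Since 283, 271, and 76693 are all non-squares in Q, the three subfields Q(sqrt(283)), Q(sqrt(271)), Q(sqrt(76693)) are distinct degree-2 extensions, so [K:Q] = 4 (Klein four Galois group).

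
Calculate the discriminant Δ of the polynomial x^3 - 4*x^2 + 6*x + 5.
Δ = -1843

For x^3 + a x^2 + b x + c the discriminant is Δ = 18 a b c - 4 a^3 c + a^2 b^2 - 4 b^3 - 27 c^2.
Plug a = -4, b = 6, c = 5:
  18*(-4)*(6)*(5) - 4*(-4)^3*(5) + (-4)^2*(6)^2 - 4*(6)^3 - 27*(5)^2
  = -2160 + (1280) + 576 + (-864) + (-675)
  = -1843.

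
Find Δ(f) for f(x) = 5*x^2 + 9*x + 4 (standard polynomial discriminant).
Δ = 1

For a quadratic a x^2 + b x + c the discriminant is Δ = b^2 - 4ac = (9)^2 - 4*(5)*(4) = 81 - (80) = 1.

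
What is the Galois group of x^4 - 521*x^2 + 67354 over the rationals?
Gal(K/Q) = V_4 (Klein four-group, Z/2Z × Z/2Z)

f factors as (x^2 - 283)(x^2 - 238), so the splitting field is K = Q(sqrt(283), sqrt(238)). The elements 283, 238, 67354 are all non-squares in Q, so sqrt(283) and sqrt(238) generate independent quadratic extensions. Thus [K:Q] = 4 and Gal(K/Q) is generated by the two order-2 automorphisms sqrt(283) ↦ -sqrt(283) and sqrt(238) ↦ -sqrt(238), giving V_4.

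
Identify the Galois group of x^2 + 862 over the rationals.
Gal(K/Q) = Z/2Z (cyclic of order 2)

x^2 + 862 is irreducible over Q since -862 is not a rational square. The splitting field Q(sqrt(-862)) has degree 2 over Q, and its unique nontrivial automorphism is sqrt(-862) ↦ -sqrt(-862). Hence Gal(Q(sqrt(-862))/Q) = Z/2Z.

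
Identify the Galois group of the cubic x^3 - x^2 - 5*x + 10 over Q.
Gal(K/Q) = S_3 (symmetric group of order 6)

Compute the discriminant of x^3 + (-1)*x^2 + (-5)*x + (10): Δ = -1235. Since Δ is not a rational square, the Galois group is not contained in A_3; it must be the full S_3 (irreducibility of the cubic rules out anything smaller).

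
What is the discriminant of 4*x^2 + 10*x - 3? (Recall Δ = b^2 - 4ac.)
Δ = 148

For a quadratic a x^2 + b x + c the discriminant is Δ = b^2 - 4ac = (10)^2 - 4*(4)*(-3) = 100 - (-48) = 148.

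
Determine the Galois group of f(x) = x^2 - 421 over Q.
Gal(K/Q) = Z/2Z (cyclic of order 2)

x^2 - 421 is irreducible over Q since 421 is not a rational square. The splitting field Q(sqrt(421)) has degree 2 over Q, and its unique nontrivial automorphism is sqrt(421) ↦ -sqrt(421). Hence Gal(Q(sqrt(421))/Q) = Z/2Z.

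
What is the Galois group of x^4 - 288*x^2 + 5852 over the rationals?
Gal(K/Q) = V_4 (Klein four-group, Z/2Z × Z/2Z)

f factors as (x^2 - 22)(x^2 - 266), so the splitting field is K = Q(sqrt(22), sqrt(266)). The elements 22, 266, 5852 are all non-squares in Q, so sqrt(22) and sqrt(266) generate independent quadratic extensions. Thus [K:Q] = 4 and Gal(K/Q) is generated by the two order-2 automorphisms sqrt(22) ↦ -sqrt(22) and sqrt(266) ↦ -sqrt(266), giving V_4.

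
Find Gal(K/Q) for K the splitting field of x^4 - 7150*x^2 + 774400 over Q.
Gal(K/Q) = Z/2Z (cyclic of order 2)

f factors as (x^2 - 110)(x^2 - 7040), so the splitting field is K = Q(sqrt(110), sqrt(7040)). The squarefree part of 110 is 110 and the squarefree part of 7040 is also 110, so sqrt(110) and sqrt(7040) are both rational multiples of sqrt(110). Hence Q(sqrt(110)) = Q(sqrt(7040)) = Q(sqrt(110)), and the splitting field collapses to a single degree-2 extension with Galois group Z/2Z.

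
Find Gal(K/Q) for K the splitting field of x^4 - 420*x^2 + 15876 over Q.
Gal(K/Q) = Z/2Z (cyclic of order 2)

f factors as (x^2 - 378)(x^2 - 42), so the splitting field is K = Q(sqrt(378), sqrt(42)). The squarefree part of 378 is 42 and the squarefree part of 42 is also 42, so sqrt(378) and sqrt(42) are both rational multiples of sqrt(42). Hence Q(sqrt(378)) = Q(sqrt(42)) = Q(sqrt(42)), and the splitting field collapses to a single degree-2 extension with Galois group Z/2Z.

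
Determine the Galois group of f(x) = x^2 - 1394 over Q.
Gal(K/Q) = Z/2Z (cyclic of order 2)

x^2 - 1394 is irreducible over Q since 1394 is not a rational square. The splitting field Q(sqrt(1394)) has degree 2 over Q, and its unique nontrivial automorphism is sqrt(1394) ↦ -sqrt(1394). Hence Gal(Q(sqrt(1394))/Q) = Z/2Z.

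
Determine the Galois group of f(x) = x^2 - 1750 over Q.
Gal(K/Q) = Z/2Z (cyclic of order 2)

x^2 - 1750 is irreducible over Q since 1750 is not a rational square. The splitting field Q(sqrt(1750)) has degree 2 over Q, and its unique nontrivial automorphism is sqrt(1750) ↦ -sqrt(1750). Hence Gal(Q(sqrt(1750))/Q) = Z/2Z.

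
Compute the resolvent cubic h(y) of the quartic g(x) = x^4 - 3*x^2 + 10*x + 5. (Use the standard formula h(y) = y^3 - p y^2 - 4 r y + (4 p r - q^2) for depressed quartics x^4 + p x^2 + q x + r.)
h(y) = y^3 + 3*y^2 - 20*y - 160

Identify coefficients: p = -3, q = 10, r = 5.
Plug into h(y) = y^3 - p y^2 - 4 r y + (4 p r - q^2):
  h(y) = y^3 - (-3) y^2 - 4*(5) y + (4*(-3)*(5) - (10)^2)
       = y^3 + (3) y^2 + (-20) y + (-160).
Simplifying: h(y) = y^3 + 3*y^2 - 20*y - 160.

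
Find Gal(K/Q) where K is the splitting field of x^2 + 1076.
Gal(K/Q) = Z/2Z (cyclic of order 2)

x^2 + 1076 is irreducible over Q since -1076 is not a rational square. The splitting field Q(sqrt(-1076)) has degree 2 over Q, and its unique nontrivial automorphism is sqrt(-1076) ↦ -sqrt(-1076). Hence Gal(Q(sqrt(-1076))/Q) = Z/2Z.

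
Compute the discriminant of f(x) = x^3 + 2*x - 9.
Δ = -2219

For a depressed cubic x^3 + p x + q the discriminant is Δ = -4 p^3 - 27 q^2 = -4*(2)^3 - 27*(-9)^2 = -32 - 2187 = -2219.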